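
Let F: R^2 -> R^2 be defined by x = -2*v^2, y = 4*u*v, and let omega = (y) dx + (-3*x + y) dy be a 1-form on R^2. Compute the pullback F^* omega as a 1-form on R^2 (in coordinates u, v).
F^* omega = (v^2*(16*u + 24*v)) du + (8*u*v*(2*u + v)) dv

Using F^*(f dg) = (f ∘ F) d(g ∘ F), substitute each coordinate x_i by F_i(u, v) in f_i, and replace dx_i by d F_i = (∂F_i/∂u) du + (∂F_i/∂v) dv.
  For the x component: f_1(F) = 4*u*v; d F_1 = (0) du + (-4*v) dv
  For the y component: f_2(F) = 2*v*(2*u + 3*v); d F_2 = (4*v) du + (4*u) dv
Combining and collecting du, dv coefficients:
  coeff of du: v^2*(16*u + 24*v)
  coeff of dv: 8*u*v*(2*u + v)
F^* omega = (v^2*(16*u + 24*v)) du + (8*u*v*(2*u + v)) dv.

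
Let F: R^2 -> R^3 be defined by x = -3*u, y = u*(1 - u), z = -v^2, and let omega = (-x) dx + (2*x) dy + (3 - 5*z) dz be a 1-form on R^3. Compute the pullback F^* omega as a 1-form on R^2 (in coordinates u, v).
F^* omega = (3*u*(4*u - 5)) du + (-10*v^3 - 6*v) dv

Using F^*(f dg) = (f ∘ F) d(g ∘ F), substitute each coordinate x_i by F_i(u, v) in f_i, and replace dx_i by d F_i = (∂F_i/∂u) du + (∂F_i/∂v) dv.
  For the x component: f_1(F) = 3*u; d F_1 = (-3) du + (0) dv
  For the y component: f_2(F) = -6*u; d F_2 = (1 - 2*u) du + (0) dv
  For the z component: f_3(F) = 5*v^2 + 3; d F_3 = (0) du + (-2*v) dv
Combining and collecting du, dv coefficients:
  coeff of du: 3*u*(4*u - 5)
  coeff of dv: -10*v^3 - 6*v
F^* omega = (3*u*(4*u - 5)) du + (-10*v^3 - 6*v) dv.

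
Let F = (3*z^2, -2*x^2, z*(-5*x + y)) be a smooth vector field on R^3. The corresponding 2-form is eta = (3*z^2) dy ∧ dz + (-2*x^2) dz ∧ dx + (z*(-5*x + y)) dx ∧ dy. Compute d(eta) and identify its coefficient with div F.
d(eta) = (-5*x + y) dx ∧ dy ∧ dz; div F = -5*x + y

For a 2-form in R^3 of the form above, applying d gives a 3-form with coefficient ∂P/∂x + ∂Q/∂y + ∂R/∂z:
  ∂P/∂x = 0
  ∂Q/∂y = 0
  ∂R/∂z = -5*x + y
Sum = -5*x + y, which is exactly div F.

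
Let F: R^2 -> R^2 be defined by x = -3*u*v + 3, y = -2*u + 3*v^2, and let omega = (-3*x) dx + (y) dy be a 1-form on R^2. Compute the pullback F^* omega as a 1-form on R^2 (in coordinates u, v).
F^* omega = (-27*u*v^2 + 4*u - 6*v^2 + 27*v) du + (-27*u^2*v - 12*u*v + 27*u + 18*v^3) dv

Using F^*(f dg) = (f ∘ F) d(g ∘ F), substitute each coordinate x_i by F_i(u, v) in f_i, and replace dx_i by d F_i = (∂F_i/∂u) du + (∂F_i/∂v) dv.
  For the x component: f_1(F) = 9*u*v - 9; d F_1 = (-3*v) du + (-3*u) dv
  For the y component: f_2(F) = -2*u + 3*v^2; d F_2 = (-2) du + (6*v) dv
Combining and collecting du, dv coefficients:
  coeff of du: -27*u*v^2 + 4*u - 6*v^2 + 27*v
  coeff of dv: -27*u^2*v - 12*u*v + 27*u + 18*v^3
F^* omega = (-27*u*v^2 + 4*u - 6*v^2 + 27*v) du + (-27*u^2*v - 12*u*v + 27*u + 18*v^3) dv.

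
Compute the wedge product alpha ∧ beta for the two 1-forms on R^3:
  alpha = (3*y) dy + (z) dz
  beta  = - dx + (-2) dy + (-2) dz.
alpha ∧ beta = (3*y) dx ∧ dy + (-6*y + 2*z) dy ∧ dz + (z) dx ∧ dz

Distribute the wedge, using dx_i ∧ dx_j = -dx_j ∧ dx_i and dx_i ∧ dx_i = 0. For each pair (i, j) with i < j, the coefficient of dx_i ∧ dx_j in alpha ∧ beta is (alpha_i * beta_j - alpha_j * beta_i). Collecting: alpha ∧ beta = (3*y) dx ∧ dy + (-6*y + 2*z) dy ∧ dz + (z) dx ∧ dz.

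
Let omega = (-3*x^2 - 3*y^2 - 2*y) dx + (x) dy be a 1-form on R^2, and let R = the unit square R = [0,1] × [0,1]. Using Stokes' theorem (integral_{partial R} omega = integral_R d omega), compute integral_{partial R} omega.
integral_(partial R) omega = 6

Stokes: integral_partial_R omega = integral_R d omega with d omega = (∂Q/∂x - ∂P/∂y) dx ∧ dy.
  ∂Q/∂x = 1
  ∂P/∂y = -6*y - 2
  integrand = ∂Q/∂x - ∂P/∂y = 6*y + 3.
Integrating over R: integral_0^1 integral_0^1 (6*y + 3) dx dy = 6.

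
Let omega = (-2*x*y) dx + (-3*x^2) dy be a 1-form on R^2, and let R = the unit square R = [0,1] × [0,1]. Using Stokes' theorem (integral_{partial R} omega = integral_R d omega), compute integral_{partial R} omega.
integral_(partial R) omega = -2

Stokes: integral_partial_R omega = integral_R d omega with d omega = (∂Q/∂x - ∂P/∂y) dx ∧ dy.
  ∂Q/∂x = -6*x
  ∂P/∂y = -2*x
  integrand = ∂Q/∂x - ∂P/∂y = -4*x.
Integrating over R: integral_0^1 integral_0^1 (-4*x) dx dy = -2.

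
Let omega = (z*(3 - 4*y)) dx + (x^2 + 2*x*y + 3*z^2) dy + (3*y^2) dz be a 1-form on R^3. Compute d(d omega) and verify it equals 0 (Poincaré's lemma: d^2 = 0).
d(d omega) = 0

Step 1: d omega = sum_{i<j} (∂f_j/∂x_i - ∂f_i/∂x_j) dx_i ∧ dx_j:
  coeff of dx ∧ dy: 2*x + 2*y + 4*z
  coeff of dx ∧ dz: 4*y - 3
  coeff of dy ∧ dz: 6*y - 6*z
Step 2: Apply d again to each 2-form coefficient. The only possible 3-form in R^3 is dx ∧ dy ∧ dz, with coefficient
  ∂(coeff of dy∧dz)/∂x - ∂(coeff of dx∧dz)/∂y + ∂(coeff of dx∧dy)/∂z
  = ∂/∂x (6*y - 6*z) - ∂/∂y (4*y - 3) + ∂/∂z (2*x + 2*y + 4*z).
Each of these terms simplifies to sums of mixed partials that cancel in pairs. The result is 0 (by equality of mixed partials for smooth functions — Schwarz / Clairaut).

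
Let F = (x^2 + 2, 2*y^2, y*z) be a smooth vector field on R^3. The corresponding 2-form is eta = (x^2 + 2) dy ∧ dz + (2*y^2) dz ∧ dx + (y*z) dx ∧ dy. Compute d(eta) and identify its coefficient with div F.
d(eta) = (2*x + 5*y) dx ∧ dy ∧ dz; div F = 2*x + 5*y

For a 2-form in R^3 of the form above, applying d gives a 3-form with coefficient ∂P/∂x + ∂Q/∂y + ∂R/∂z:
  ∂P/∂x = 2*x
  ∂Q/∂y = 4*y
  ∂R/∂z = y
Sum = 2*x + 5*y, which is exactly div F.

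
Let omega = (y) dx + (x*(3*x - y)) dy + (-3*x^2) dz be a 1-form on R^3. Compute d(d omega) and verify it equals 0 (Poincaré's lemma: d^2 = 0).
d(d omega) = 0

Step 1: d omega = sum_{i<j} (∂f_j/∂x_i - ∂f_i/∂x_j) dx_i ∧ dx_j:
  coeff of dx ∧ dy: 6*x - y - 1
  coeff of dx ∧ dz: -6*x
  coeff of dy ∧ dz: 0
Step 2: Apply d again to each 2-form coefficient. The only possible 3-form in R^3 is dx ∧ dy ∧ dz, with coefficient
  ∂(coeff of dy∧dz)/∂x - ∂(coeff of dx∧dz)/∂y + ∂(coeff of dx∧dy)/∂z
  = ∂/∂x (0) - ∂/∂y (-6*x) + ∂/∂z (6*x - y - 1).
Each of these terms simplifies to sums of mixed partials that cancel in pairs. The result is 0 (by equality of mixed partials for smooth functions — Schwarz / Clairaut).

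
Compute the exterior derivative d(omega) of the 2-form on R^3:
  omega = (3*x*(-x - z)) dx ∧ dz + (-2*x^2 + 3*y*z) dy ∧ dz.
d(omega) = (-4*x) dx ∧ dy ∧ dz

For a 2-form omega = sum_{i<j} g_{ij} dx_i ∧ dx_j, the exterior derivative is
  d(omega) = sum_{i<j} d(g_{ij}) ∧ dx_i ∧ dx_j = sum_{i<j, k} (∂g_{ij}/∂x_k) dx_k ∧ dx_i ∧ dx_j.
Expand each term, using dx_k ∧ dx_i ∧ dx_j = sgn(permutation) dx_{(a)} ∧ dx_{(b)} ∧ dx_{(c)} with (a < b < c) sorted:
  d(-2*x^2 + 3*y*z) includes (∂/∂x)(-2*x^2 + 3*y*z) dx = (-4*x) dx, which multiplied by dy ∧ dz gives (-4*x) dx ∧ dy ∧ dz
Collecting like 3-forms: d(omega) = (-4*x) dx ∧ dy ∧ dz.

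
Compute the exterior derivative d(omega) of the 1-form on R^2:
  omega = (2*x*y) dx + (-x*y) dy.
d(omega) = (-2*x - y) dx ∧ dy

For a 1-form omega = sum_i f_i dx_i, the exterior derivative is
  d(omega) = sum_{i < j} (∂f_j/∂x_i - ∂f_i/∂x_j) dx_i ∧ dx_j.
  coefficient of dx ∧ dy: ∂f_2/∂x - ∂f_1/∂y = ∂(-x*y)/∂x - ∂(2*x*y)/∂y = -2*x - y
Assembling: d(omega) = (-2*x - y) dx ∧ dy.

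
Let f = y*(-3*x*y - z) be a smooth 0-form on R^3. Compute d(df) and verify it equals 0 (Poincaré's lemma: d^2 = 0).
d(df) = 0

Step 1: df = sum_i (∂f/∂x_i) dx_i = (-3*y^2) dx + (-6*x*y - z) dy + (-y) dz.
Step 2: Apply d again. Using the 1-form formula, the coefficient of dx ∧ dy in d(df) is ∂^2 f/∂x ∂y - ∂^2 f/∂y ∂x = (-6*y) - (-6*y) = 0 (equality of mixed partials for smooth f).
Similarly for dx ∧ dz and dy ∧ dz — all coefficients vanish. So d(df) = 0.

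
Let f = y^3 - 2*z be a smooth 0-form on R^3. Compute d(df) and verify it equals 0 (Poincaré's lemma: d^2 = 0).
d(df) = 0

Step 1: df = sum_i (∂f/∂x_i) dx_i = (0) dx + (3*y^2) dy + (-2) dz.
Step 2: Apply d again. Using the 1-form formula, the coefficient of dx ∧ dy in d(df) is ∂^2 f/∂x ∂y - ∂^2 f/∂y ∂x = (0) - (0) = 0 (equality of mixed partials for smooth f).
Similarly for dx ∧ dz and dy ∧ dz — all coefficients vanish. So d(df) = 0.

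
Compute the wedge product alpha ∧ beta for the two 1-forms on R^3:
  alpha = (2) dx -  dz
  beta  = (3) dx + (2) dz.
alpha ∧ beta = (7) dx ∧ dz

Distribute the wedge, using dx_i ∧ dx_j = -dx_j ∧ dx_i and dx_i ∧ dx_i = 0. For each pair (i, j) with i < j, the coefficient of dx_i ∧ dx_j in alpha ∧ beta is (alpha_i * beta_j - alpha_j * beta_i). Collecting: alpha ∧ beta = (7) dx ∧ dz.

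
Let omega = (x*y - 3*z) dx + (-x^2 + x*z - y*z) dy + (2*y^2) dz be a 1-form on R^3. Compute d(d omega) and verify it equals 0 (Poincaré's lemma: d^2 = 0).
d(d omega) = 0

Step 1: d omega = sum_{i<j} (∂f_j/∂x_i - ∂f_i/∂x_j) dx_i ∧ dx_j:
  coeff of dx ∧ dy: -3*x + z
  coeff of dx ∧ dz: 3
  coeff of dy ∧ dz: -x + 5*y
Step 2: Apply d again to each 2-form coefficient. The only possible 3-form in R^3 is dx ∧ dy ∧ dz, with coefficient
  ∂(coeff of dy∧dz)/∂x - ∂(coeff of dx∧dz)/∂y + ∂(coeff of dx∧dy)/∂z
  = ∂/∂x (-x + 5*y) - ∂/∂y (3) + ∂/∂z (-3*x + z).
Each of these terms simplifies to sums of mixed partials that cancel in pairs. The result is 0 (by equality of mixed partials for smooth functions — Schwarz / Clairaut).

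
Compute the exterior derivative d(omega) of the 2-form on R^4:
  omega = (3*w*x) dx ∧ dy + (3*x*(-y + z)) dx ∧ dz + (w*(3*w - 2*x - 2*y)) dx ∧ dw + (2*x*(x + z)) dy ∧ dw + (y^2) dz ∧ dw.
d(omega) = (2*w + 7*x + 2*z) dx ∧ dy ∧ dw + (3*x) dx ∧ dy ∧ dz + (-2*x + 2*y) dy ∧ dz ∧ dw

For a 2-form omega = sum_{i<j} g_{ij} dx_i ∧ dx_j, the exterior derivative is
  d(omega) = sum_{i<j} d(g_{ij}) ∧ dx_i ∧ dx_j = sum_{i<j, k} (∂g_{ij}/∂x_k) dx_k ∧ dx_i ∧ dx_j.
Expand each term, using dx_k ∧ dx_i ∧ dx_j = sgn(permutation) dx_{(a)} ∧ dx_{(b)} ∧ dx_{(c)} with (a < b < c) sorted:
  d(3*w*x) includes (∂/∂w)(3*w*x) dw = (3*x) dw, which multiplied by dx ∧ dy gives (3*x) dx ∧ dy ∧ dw
  d(3*x*(-y + z)) includes (∂/∂y)(3*x*(-y + z)) dy = (-3*x) dy, which multiplied by dx ∧ dz gives (3*x) dx ∧ dy ∧ dz
  d(w*(3*w - 2*x - 2*y)) includes (∂/∂y)(w*(3*w - 2*x - 2*y)) dy = (-2*w) dy, which multiplied by dx ∧ dw gives (2*w) dx ∧ dy ∧ dw
  d(2*x*(x + z)) includes (∂/∂x)(2*x*(x + z)) dx = (4*x + 2*z) dx, which multiplied by dy ∧ dw gives (4*x + 2*z) dx ∧ dy ∧ dw
  d(2*x*(x + z)) includes (∂/∂z)(2*x*(x + z)) dz = (2*x) dz, which multiplied by dy ∧ dw gives (-2*x) dy ∧ dz ∧ dw
  d(y^2) includes (∂/∂y)(y^2) dy = (2*y) dy, which multiplied by dz ∧ dw gives (2*y) dy ∧ dz ∧ dw
Collecting like 3-forms: d(omega) = (2*w + 7*x + 2*z) dx ∧ dy ∧ dw + (3*x) dx ∧ dy ∧ dz + (-2*x + 2*y) dy ∧ dz ∧ dw.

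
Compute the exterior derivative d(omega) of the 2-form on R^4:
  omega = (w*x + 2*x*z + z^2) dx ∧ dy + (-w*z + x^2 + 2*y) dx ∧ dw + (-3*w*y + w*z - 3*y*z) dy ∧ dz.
d(omega) = (2*x + 2*z) dx ∧ dy ∧ dz + (x - 2) dx ∧ dy ∧ dw + (w) dx ∧ dz ∧ dw + (-3*y + z) dy ∧ dz ∧ dw

For a 2-form omega = sum_{i<j} g_{ij} dx_i ∧ dx_j, the exterior derivative is
  d(omega) = sum_{i<j} d(g_{ij}) ∧ dx_i ∧ dx_j = sum_{i<j, k} (∂g_{ij}/∂x_k) dx_k ∧ dx_i ∧ dx_j.
Expand each term, using dx_k ∧ dx_i ∧ dx_j = sgn(permutation) dx_{(a)} ∧ dx_{(b)} ∧ dx_{(c)} with (a < b < c) sorted:
  d(w*x + 2*x*z + z^2) includes (∂/∂z)(w*x + 2*x*z + z^2) dz = (2*x + 2*z) dz, which multiplied by dx ∧ dy gives (2*x + 2*z) dx ∧ dy ∧ dz
  d(w*x + 2*x*z + z^2) includes (∂/∂w)(w*x + 2*x*z + z^2) dw = (x) dw, which multiplied by dx ∧ dy gives (x) dx ∧ dy ∧ dw
  d(-w*z + x^2 + 2*y) includes (∂/∂y)(-w*z + x^2 + 2*y) dy = (2) dy, which multiplied by dx ∧ dw gives (-2) dx ∧ dy ∧ dw
  d(-w*z + x^2 + 2*y) includes (∂/∂z)(-w*z + x^2 + 2*y) dz = (-w) dz, which multiplied by dx ∧ dw gives (w) dx ∧ dz ∧ dw
  d(-3*w*y + w*z - 3*y*z) includes (∂/∂w)(-3*w*y + w*z - 3*y*z) dw = (-3*y + z) dw, which multiplied by dy ∧ dz gives (-3*y + z) dy ∧ dz ∧ dw
Collecting like 3-forms: d(omega) = (2*x + 2*z) dx ∧ dy ∧ dz + (x - 2) dx ∧ dy ∧ dw + (w) dx ∧ dz ∧ dw + (-3*y + z) dy ∧ dz ∧ dw.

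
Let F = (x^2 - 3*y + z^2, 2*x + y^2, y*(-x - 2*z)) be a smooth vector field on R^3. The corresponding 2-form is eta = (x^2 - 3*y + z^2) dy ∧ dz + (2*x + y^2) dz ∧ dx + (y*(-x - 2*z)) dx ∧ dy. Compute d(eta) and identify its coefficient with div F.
d(eta) = (2*x) dx ∧ dy ∧ dz; div F = 2*x

For a 2-form in R^3 of the form above, applying d gives a 3-form with coefficient ∂P/∂x + ∂Q/∂y + ∂R/∂z:
  ∂P/∂x = 2*x
  ∂Q/∂y = 2*y
  ∂R/∂z = -2*y
Sum = 2*x, which is exactly div F.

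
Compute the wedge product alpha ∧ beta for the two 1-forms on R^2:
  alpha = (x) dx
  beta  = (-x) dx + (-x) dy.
alpha ∧ beta = (-x^2) dx ∧ dy

Distribute the wedge, using dx_i ∧ dx_j = -dx_j ∧ dx_i and dx_i ∧ dx_i = 0. For each pair (i, j) with i < j, the coefficient of dx_i ∧ dx_j in alpha ∧ beta is (alpha_i * beta_j - alpha_j * beta_i). Collecting: alpha ∧ beta = (-x^2) dx ∧ dy.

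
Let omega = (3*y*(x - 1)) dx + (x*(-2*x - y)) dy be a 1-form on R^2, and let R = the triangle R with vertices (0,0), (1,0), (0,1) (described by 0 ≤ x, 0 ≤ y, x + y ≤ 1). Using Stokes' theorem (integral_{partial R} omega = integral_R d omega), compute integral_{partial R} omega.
integral_(partial R) omega = 1/6

Stokes: integral_partial_R omega = integral_R d omega with d omega = (∂Q/∂x - ∂P/∂y) dx ∧ dy.
  ∂Q/∂x = -4*x - y
  ∂P/∂y = 3*x - 3
  integrand = ∂Q/∂x - ∂P/∂y = -7*x - y + 3.
Integrating over R: integral_0^1 integral_0^{1-x} (-7*x - y + 3) dy dx = 1/6.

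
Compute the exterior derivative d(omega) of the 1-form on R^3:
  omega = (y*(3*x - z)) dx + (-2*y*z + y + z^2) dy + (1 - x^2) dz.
d(omega) = (-3*x + z) dx ∧ dy + (-2*x + y) dx ∧ dz + (2*y - 2*z) dy ∧ dz

For a 1-form omega = sum_i f_i dx_i, the exterior derivative is
  d(omega) = sum_{i < j} (∂f_j/∂x_i - ∂f_i/∂x_j) dx_i ∧ dx_j.
  coefficient of dx ∧ dy: ∂f_2/∂x - ∂f_1/∂y = ∂(-2*y*z + y + z^2)/∂x - ∂(y*(3*x - z))/∂y = -3*x + z
  coefficient of dx ∧ dz: ∂f_3/∂x - ∂f_1/∂z = ∂(1 - x^2)/∂x - ∂(y*(3*x - z))/∂z = -2*x + y
  coefficient of dy ∧ dz: ∂f_3/∂y - ∂f_2/∂z = ∂(1 - x^2)/∂y - ∂(-2*y*z + y + z^2)/∂z = 2*y - 2*z
Assembling: d(omega) = (-3*x + z) dx ∧ dy + (-2*x + y) dx ∧ dz + (2*y - 2*z) dy ∧ dz.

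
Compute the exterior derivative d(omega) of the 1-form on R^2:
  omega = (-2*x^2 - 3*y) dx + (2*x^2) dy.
d(omega) = (4*x + 3) dx ∧ dy

For a 1-form omega = sum_i f_i dx_i, the exterior derivative is
  d(omega) = sum_{i < j} (∂f_j/∂x_i - ∂f_i/∂x_j) dx_i ∧ dx_j.
  coefficient of dx ∧ dy: ∂f_2/∂x - ∂f_1/∂y = ∂(2*x^2)/∂x - ∂(-2*x^2 - 3*y)/∂y = 4*x + 3
Assembling: d(omega) = (4*x + 3) dx ∧ dy.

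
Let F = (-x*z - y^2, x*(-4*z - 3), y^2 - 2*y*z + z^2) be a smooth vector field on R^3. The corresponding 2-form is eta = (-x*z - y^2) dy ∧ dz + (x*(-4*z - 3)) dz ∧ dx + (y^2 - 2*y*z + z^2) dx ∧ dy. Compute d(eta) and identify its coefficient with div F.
d(eta) = (-2*y + z) dx ∧ dy ∧ dz; div F = -2*y + z

For a 2-form in R^3 of the form above, applying d gives a 3-form with coefficient ∂P/∂x + ∂Q/∂y + ∂R/∂z:
  ∂P/∂x = -z
  ∂Q/∂y = 0
  ∂R/∂z = -2*y + 2*z
Sum = -2*y + z, which is exactly div F.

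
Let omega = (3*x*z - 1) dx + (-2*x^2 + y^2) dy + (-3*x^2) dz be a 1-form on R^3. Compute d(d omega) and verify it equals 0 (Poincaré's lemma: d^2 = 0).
d(d omega) = 0

Step 1: d omega = sum_{i<j} (∂f_j/∂x_i - ∂f_i/∂x_j) dx_i ∧ dx_j:
  coeff of dx ∧ dy: -4*x
  coeff of dx ∧ dz: -9*x
  coeff of dy ∧ dz: 0
Step 2: Apply d again to each 2-form coefficient. The only possible 3-form in R^3 is dx ∧ dy ∧ dz, with coefficient
  ∂(coeff of dy∧dz)/∂x - ∂(coeff of dx∧dz)/∂y + ∂(coeff of dx∧dy)/∂z
  = ∂/∂x (0) - ∂/∂y (-9*x) + ∂/∂z (-4*x).
Each of these terms simplifies to sums of mixed partials that cancel in pairs. The result is 0 (by equality of mixed partials for smooth functions — Schwarz / Clairaut).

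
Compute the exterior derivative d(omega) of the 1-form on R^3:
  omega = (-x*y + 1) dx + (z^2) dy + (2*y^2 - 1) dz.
d(omega) = (x) dx ∧ dy + (4*y - 2*z) dy ∧ dz

For a 1-form omega = sum_i f_i dx_i, the exterior derivative is
  d(omega) = sum_{i < j} (∂f_j/∂x_i - ∂f_i/∂x_j) dx_i ∧ dx_j.
  coefficient of dx ∧ dy: ∂f_2/∂x - ∂f_1/∂y = ∂(z^2)/∂x - ∂(-x*y + 1)/∂y = x
  coefficient of dy ∧ dz: ∂f_3/∂y - ∂f_2/∂z = ∂(2*y^2 - 1)/∂y - ∂(z^2)/∂z = 4*y - 2*z
Assembling: d(omega) = (x) dx ∧ dy + (4*y - 2*z) dy ∧ dz.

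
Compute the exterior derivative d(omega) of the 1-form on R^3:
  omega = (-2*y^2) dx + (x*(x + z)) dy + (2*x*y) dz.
d(omega) = (2*x + 4*y + z) dx ∧ dy + (2*y) dx ∧ dz + (x) dy ∧ dz

For a 1-form omega = sum_i f_i dx_i, the exterior derivative is
  d(omega) = sum_{i < j} (∂f_j/∂x_i - ∂f_i/∂x_j) dx_i ∧ dx_j.
  coefficient of dx ∧ dy: ∂f_2/∂x - ∂f_1/∂y = ∂(x*(x + z))/∂x - ∂(-2*y^2)/∂y = 2*x + 4*y + z
  coefficient of dx ∧ dz: ∂f_3/∂x - ∂f_1/∂z = ∂(2*x*y)/∂x - ∂(-2*y^2)/∂z = 2*y
  coefficient of dy ∧ dz: ∂f_3/∂y - ∂f_2/∂z = ∂(2*x*y)/∂y - ∂(x*(x + z))/∂z = x
Assembling: d(omega) = (2*x + 4*y + z) dx ∧ dy + (2*y) dx ∧ dz + (x) dy ∧ dz.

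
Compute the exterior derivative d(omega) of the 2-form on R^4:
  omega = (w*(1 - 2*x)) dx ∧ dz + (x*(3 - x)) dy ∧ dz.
d(omega) = (1 - 2*x) dx ∧ dz ∧ dw + (3 - 2*x) dx ∧ dy ∧ dz

For a 2-form omega = sum_{i<j} g_{ij} dx_i ∧ dx_j, the exterior derivative is
  d(omega) = sum_{i<j} d(g_{ij}) ∧ dx_i ∧ dx_j = sum_{i<j, k} (∂g_{ij}/∂x_k) dx_k ∧ dx_i ∧ dx_j.
Expand each term, using dx_k ∧ dx_i ∧ dx_j = sgn(permutation) dx_{(a)} ∧ dx_{(b)} ∧ dx_{(c)} with (a < b < c) sorted:
  d(w*(1 - 2*x)) includes (∂/∂w)(w*(1 - 2*x)) dw = (1 - 2*x) dw, which multiplied by dx ∧ dz gives (1 - 2*x) dx ∧ dz ∧ dw
  d(x*(3 - x)) includes (∂/∂x)(x*(3 - x)) dx = (3 - 2*x) dx, which multiplied by dy ∧ dz gives (3 - 2*x) dx ∧ dy ∧ dz
Collecting like 3-forms: d(omega) = (1 - 2*x) dx ∧ dz ∧ dw + (3 - 2*x) dx ∧ dy ∧ dz.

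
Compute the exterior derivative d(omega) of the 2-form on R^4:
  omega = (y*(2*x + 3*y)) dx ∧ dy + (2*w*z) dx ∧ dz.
d(omega) = (2*z) dx ∧ dz ∧ dw

For a 2-form omega = sum_{i<j} g_{ij} dx_i ∧ dx_j, the exterior derivative is
  d(omega) = sum_{i<j} d(g_{ij}) ∧ dx_i ∧ dx_j = sum_{i<j, k} (∂g_{ij}/∂x_k) dx_k ∧ dx_i ∧ dx_j.
Expand each term, using dx_k ∧ dx_i ∧ dx_j = sgn(permutation) dx_{(a)} ∧ dx_{(b)} ∧ dx_{(c)} with (a < b < c) sorted:
  d(2*w*z) includes (∂/∂w)(2*w*z) dw = (2*z) dw, which multiplied by dx ∧ dz gives (2*z) dx ∧ dz ∧ dw
Collecting like 3-forms: d(omega) = (2*z) dx ∧ dz ∧ dw.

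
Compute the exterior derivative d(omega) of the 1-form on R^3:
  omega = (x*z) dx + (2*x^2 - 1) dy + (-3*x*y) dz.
d(omega) = (4*x) dx ∧ dy + (-x - 3*y) dx ∧ dz + (-3*x) dy ∧ dz

For a 1-form omega = sum_i f_i dx_i, the exterior derivative is
  d(omega) = sum_{i < j} (∂f_j/∂x_i - ∂f_i/∂x_j) dx_i ∧ dx_j.
  coefficient of dx ∧ dy: ∂f_2/∂x - ∂f_1/∂y = ∂(2*x^2 - 1)/∂x - ∂(x*z)/∂y = 4*x
  coefficient of dx ∧ dz: ∂f_3/∂x - ∂f_1/∂z = ∂(-3*x*y)/∂x - ∂(x*z)/∂z = -x - 3*y
  coefficient of dy ∧ dz: ∂f_3/∂y - ∂f_2/∂z = ∂(-3*x*y)/∂y - ∂(2*x^2 - 1)/∂z = -3*x
Assembling: d(omega) = (4*x) dx ∧ dy + (-x - 3*y) dx ∧ dz + (-3*x) dy ∧ dz.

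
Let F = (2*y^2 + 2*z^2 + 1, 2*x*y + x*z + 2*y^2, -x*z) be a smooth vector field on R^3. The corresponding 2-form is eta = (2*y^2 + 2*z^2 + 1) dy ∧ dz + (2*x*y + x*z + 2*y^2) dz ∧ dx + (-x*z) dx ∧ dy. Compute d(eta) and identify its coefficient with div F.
d(eta) = (x + 4*y) dx ∧ dy ∧ dz; div F = x + 4*y

For a 2-form in R^3 of the form above, applying d gives a 3-form with coefficient ∂P/∂x + ∂Q/∂y + ∂R/∂z:
  ∂P/∂x = 0
  ∂Q/∂y = 2*x + 4*y
  ∂R/∂z = -x
Sum = x + 4*y, which is exactly div F.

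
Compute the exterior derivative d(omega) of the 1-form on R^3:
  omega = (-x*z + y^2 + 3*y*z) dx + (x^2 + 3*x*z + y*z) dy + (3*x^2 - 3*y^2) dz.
d(omega) = (2*x - 2*y) dx ∧ dy + (7*x - 3*y) dx ∧ dz + (-3*x - 7*y) dy ∧ dz

For a 1-form omega = sum_i f_i dx_i, the exterior derivative is
  d(omega) = sum_{i < j} (∂f_j/∂x_i - ∂f_i/∂x_j) dx_i ∧ dx_j.
  coefficient of dx ∧ dy: ∂f_2/∂x - ∂f_1/∂y = ∂(x^2 + 3*x*z + y*z)/∂x - ∂(-x*z + y^2 + 3*y*z)/∂y = 2*x - 2*y
  coefficient of dx ∧ dz: ∂f_3/∂x - ∂f_1/∂z = ∂(3*x^2 - 3*y^2)/∂x - ∂(-x*z + y^2 + 3*y*z)/∂z = 7*x - 3*y
  coefficient of dy ∧ dz: ∂f_3/∂y - ∂f_2/∂z = ∂(3*x^2 - 3*y^2)/∂y - ∂(x^2 + 3*x*z + y*z)/∂z = -3*x - 7*y
Assembling: d(omega) = (2*x - 2*y) dx ∧ dy + (7*x - 3*y) dx ∧ dz + (-3*x - 7*y) dy ∧ dz.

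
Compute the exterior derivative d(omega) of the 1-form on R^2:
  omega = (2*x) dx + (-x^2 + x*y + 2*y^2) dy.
d(omega) = (-2*x + y) dx ∧ dy

For a 1-form omega = sum_i f_i dx_i, the exterior derivative is
  d(omega) = sum_{i < j} (∂f_j/∂x_i - ∂f_i/∂x_j) dx_i ∧ dx_j.
  coefficient of dx ∧ dy: ∂f_2/∂x - ∂f_1/∂y = ∂(-x^2 + x*y + 2*y^2)/∂x - ∂(2*x)/∂y = -2*x + y
Assembling: d(omega) = (-2*x + y) dx ∧ dy.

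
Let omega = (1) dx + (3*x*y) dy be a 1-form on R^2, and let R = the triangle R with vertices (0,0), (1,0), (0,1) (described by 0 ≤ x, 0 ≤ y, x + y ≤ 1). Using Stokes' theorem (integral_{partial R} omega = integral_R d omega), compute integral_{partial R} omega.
integral_(partial R) omega = 1/2

Stokes: integral_partial_R omega = integral_R d omega with d omega = (∂Q/∂x - ∂P/∂y) dx ∧ dy.
  ∂Q/∂x = 3*y
  ∂P/∂y = 0
  integrand = ∂Q/∂x - ∂P/∂y = 3*y.
Integrating over R: integral_0^1 integral_0^{1-x} (3*y) dy dx = 1/2.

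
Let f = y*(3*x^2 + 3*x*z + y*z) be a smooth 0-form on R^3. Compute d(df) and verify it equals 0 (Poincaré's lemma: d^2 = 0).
d(df) = 0

Step 1: df = sum_i (∂f/∂x_i) dx_i = (3*y*(2*x + z)) dx + (3*x^2 + 3*x*z + 2*y*z) dy + (y*(3*x + y)) dz.
Step 2: Apply d again. Using the 1-form formula, the coefficient of dx ∧ dy in d(df) is ∂^2 f/∂x ∂y - ∂^2 f/∂y ∂x = (6*x + 3*z) - (6*x + 3*z) = 0 (equality of mixed partials for smooth f).
Similarly for dx ∧ dz and dy ∧ dz — all coefficients vanish. So d(df) = 0.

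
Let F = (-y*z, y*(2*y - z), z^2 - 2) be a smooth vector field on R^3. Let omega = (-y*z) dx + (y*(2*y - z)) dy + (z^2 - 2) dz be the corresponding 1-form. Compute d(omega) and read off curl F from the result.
d(omega) = (y) dy ∧ dz + (-y) dz ∧ dx + (z) dx ∧ dy; curl F = (y, -y, z)

d omega = sum_{i<j} (∂f_j/∂x_i - ∂f_i/∂x_j) dx_i ∧ dx_j. Under the identification (dy ∧ dz, dz ∧ dx, dx ∧ dy) ↔ (e_x, e_y, e_z), the coefficients are exactly the components of curl F. Compute:
  ∂R/∂y - ∂Q/∂z = (0) - (-y) = y
  ∂P/∂z - ∂R/∂x = (-y) - (0) = -y
  ∂Q/∂x - ∂P/∂y = (0) - (-z) = z.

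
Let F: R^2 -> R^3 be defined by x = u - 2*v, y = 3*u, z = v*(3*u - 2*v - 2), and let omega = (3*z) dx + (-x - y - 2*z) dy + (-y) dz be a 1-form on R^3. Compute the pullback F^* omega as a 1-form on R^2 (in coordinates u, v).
F^* omega = (-18*u*v - 12*u + 6*v^2 + 12*v) du + (-9*u^2 - 6*u*v + 6*u + 12*v^2 + 12*v) dv

Using F^*(f dg) = (f ∘ F) d(g ∘ F), substitute each coordinate x_i by F_i(u, v) in f_i, and replace dx_i by d F_i = (∂F_i/∂u) du + (∂F_i/∂v) dv.
  For the x component: f_1(F) = 3*v*(3*u - 2*v - 2); d F_1 = (1) du + (-2) dv
  For the y component: f_2(F) = -6*u*v - 4*u + 4*v^2 + 6*v; d F_2 = (3) du + (0) dv
  For the z component: f_3(F) = -3*u; d F_3 = (3*v) du + (3*u - 4*v - 2) dv
Combining and collecting du, dv coefficients:
  coeff of du: -18*u*v - 12*u + 6*v^2 + 12*v
  coeff of dv: -9*u^2 - 6*u*v + 6*u + 12*v^2 + 12*v
F^* omega = (-18*u*v - 12*u + 6*v^2 + 12*v) du + (-9*u^2 - 6*u*v + 6*u + 12*v^2 + 12*v) dv.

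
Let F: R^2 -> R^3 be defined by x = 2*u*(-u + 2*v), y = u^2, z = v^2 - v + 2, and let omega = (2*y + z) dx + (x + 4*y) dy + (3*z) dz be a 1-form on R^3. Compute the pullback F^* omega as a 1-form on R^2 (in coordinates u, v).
F^* omega = (-4*u^3 + 16*u^2*v - 4*u*v^2 + 4*u*v - 8*u + 4*v^3 - 4*v^2 + 8*v) du + (8*u^3 + 4*u*v^2 - 4*u*v + 8*u + 6*v^3 - 9*v^2 + 15*v - 6) dv

Using F^*(f dg) = (f ∘ F) d(g ∘ F), substitute each coordinate x_i by F_i(u, v) in f_i, and replace dx_i by d F_i = (∂F_i/∂u) du + (∂F_i/∂v) dv.
  For the x component: f_1(F) = 2*u^2 + v^2 - v + 2; d F_1 = (-4*u + 4*v) du + (4*u) dv
  For the y component: f_2(F) = 2*u*(u + 2*v); d F_2 = (2*u) du + (0) dv
  For the z component: f_3(F) = 3*v^2 - 3*v + 6; d F_3 = (0) du + (2*v - 1) dv
Combining and collecting du, dv coefficients:
  coeff of du: -4*u^3 + 16*u^2*v - 4*u*v^2 + 4*u*v - 8*u + 4*v^3 - 4*v^2 + 8*v
  coeff of dv: 8*u^3 + 4*u*v^2 - 4*u*v + 8*u + 6*v^3 - 9*v^2 + 15*v - 6
F^* omega = (-4*u^3 + 16*u^2*v - 4*u*v^2 + 4*u*v - 8*u + 4*v^3 - 4*v^2 + 8*v) du + (8*u^3 + 4*u*v^2 - 4*u*v + 8*u + 6*v^3 - 9*v^2 + 15*v - 6) dv.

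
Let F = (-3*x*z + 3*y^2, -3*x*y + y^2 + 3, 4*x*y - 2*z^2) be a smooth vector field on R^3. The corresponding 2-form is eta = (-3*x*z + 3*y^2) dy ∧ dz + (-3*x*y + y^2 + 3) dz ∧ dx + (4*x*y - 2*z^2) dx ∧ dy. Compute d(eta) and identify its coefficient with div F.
d(eta) = (-3*x + 2*y - 7*z) dx ∧ dy ∧ dz; div F = -3*x + 2*y - 7*z

For a 2-form in R^3 of the form above, applying d gives a 3-form with coefficient ∂P/∂x + ∂Q/∂y + ∂R/∂z:
  ∂P/∂x = -3*z
  ∂Q/∂y = -3*x + 2*y
  ∂R/∂z = -4*z
Sum = -3*x + 2*y - 7*z, which is exactly div F.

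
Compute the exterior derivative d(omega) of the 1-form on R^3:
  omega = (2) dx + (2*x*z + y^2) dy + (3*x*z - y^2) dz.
d(omega) = (2*z) dx ∧ dy + (3*z) dx ∧ dz + (-2*x - 2*y) dy ∧ dz

For a 1-form omega = sum_i f_i dx_i, the exterior derivative is
  d(omega) = sum_{i < j} (∂f_j/∂x_i - ∂f_i/∂x_j) dx_i ∧ dx_j.
  coefficient of dx ∧ dy: ∂f_2/∂x - ∂f_1/∂y = ∂(2*x*z + y^2)/∂x - ∂(2)/∂y = 2*z
  coefficient of dx ∧ dz: ∂f_3/∂x - ∂f_1/∂z = ∂(3*x*z - y^2)/∂x - ∂(2)/∂z = 3*z
  coefficient of dy ∧ dz: ∂f_3/∂y - ∂f_2/∂z = ∂(3*x*z - y^2)/∂y - ∂(2*x*z + y^2)/∂z = -2*x - 2*y
Assembling: d(omega) = (2*z) dx ∧ dy + (3*z) dx ∧ dz + (-2*x - 2*y) dy ∧ dz.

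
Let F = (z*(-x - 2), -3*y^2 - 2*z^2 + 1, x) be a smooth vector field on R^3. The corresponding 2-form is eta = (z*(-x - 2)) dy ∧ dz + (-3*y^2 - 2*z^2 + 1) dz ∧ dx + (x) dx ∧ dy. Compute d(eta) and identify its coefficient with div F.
d(eta) = (-6*y - z) dx ∧ dy ∧ dz; div F = -6*y - z

For a 2-form in R^3 of the form above, applying d gives a 3-form with coefficient ∂P/∂x + ∂Q/∂y + ∂R/∂z:
  ∂P/∂x = -z
  ∂Q/∂y = -6*y
  ∂R/∂z = 0
Sum = -6*y - z, which is exactly div F.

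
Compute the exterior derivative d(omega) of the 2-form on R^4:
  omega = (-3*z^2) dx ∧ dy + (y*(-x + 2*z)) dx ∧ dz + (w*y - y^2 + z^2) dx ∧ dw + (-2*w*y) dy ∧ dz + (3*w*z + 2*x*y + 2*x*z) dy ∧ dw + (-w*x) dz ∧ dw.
d(omega) = (x - 8*z) dx ∧ dy ∧ dz + (-w + 4*y + 2*z) dx ∧ dy ∧ dw + (-w - 2*z) dx ∧ dz ∧ dw + (-3*w - 2*x - 2*y) dy ∧ dz ∧ dw

For a 2-form omega = sum_{i<j} g_{ij} dx_i ∧ dx_j, the exterior derivative is
  d(omega) = sum_{i<j} d(g_{ij}) ∧ dx_i ∧ dx_j = sum_{i<j, k} (∂g_{ij}/∂x_k) dx_k ∧ dx_i ∧ dx_j.
Expand each term, using dx_k ∧ dx_i ∧ dx_j = sgn(permutation) dx_{(a)} ∧ dx_{(b)} ∧ dx_{(c)} with (a < b < c) sorted:
  d(-3*z^2) includes (∂/∂z)(-3*z^2) dz = (-6*z) dz, which multiplied by dx ∧ dy gives (-6*z) dx ∧ dy ∧ dz
  d(y*(-x + 2*z)) includes (∂/∂y)(y*(-x + 2*z)) dy = (-x + 2*z) dy, which multiplied by dx ∧ dz gives (x - 2*z) dx ∧ dy ∧ dz
  d(w*y - y^2 + z^2) includes (∂/∂y)(w*y - y^2 + z^2) dy = (w - 2*y) dy, which multiplied by dx ∧ dw gives (-w + 2*y) dx ∧ dy ∧ dw
  d(w*y - y^2 + z^2) includes (∂/∂z)(w*y - y^2 + z^2) dz = (2*z) dz, which multiplied by dx ∧ dw gives (-2*z) dx ∧ dz ∧ dw
  d(-2*w*y) includes (∂/∂w)(-2*w*y) dw = (-2*y) dw, which multiplied by dy ∧ dz gives (-2*y) dy ∧ dz ∧ dw
  d(3*w*z + 2*x*y + 2*x*z) includes (∂/∂x)(3*w*z + 2*x*y + 2*x*z) dx = (2*y + 2*z) dx, which multiplied by dy ∧ dw gives (2*y + 2*z) dx ∧ dy ∧ dw
  d(3*w*z + 2*x*y + 2*x*z) includes (∂/∂z)(3*w*z + 2*x*y + 2*x*z) dz = (3*w + 2*x) dz, which multiplied by dy ∧ dw gives (-3*w - 2*x) dy ∧ dz ∧ dw
  d(-w*x) includes (∂/∂x)(-w*x) dx = (-w) dx, which multiplied by dz ∧ dw gives (-w) dx ∧ dz ∧ dw
Collecting like 3-forms: d(omega) = (x - 8*z) dx ∧ dy ∧ dz + (-w + 4*y + 2*z) dx ∧ dy ∧ dw + (-w - 2*z) dx ∧ dz ∧ dw + (-3*w - 2*x - 2*y) dy ∧ dz ∧ dw.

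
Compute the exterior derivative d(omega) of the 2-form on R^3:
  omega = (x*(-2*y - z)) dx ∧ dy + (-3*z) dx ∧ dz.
d(omega) = (-x) dx ∧ dy ∧ dz

For a 2-form omega = sum_{i<j} g_{ij} dx_i ∧ dx_j, the exterior derivative is
  d(omega) = sum_{i<j} d(g_{ij}) ∧ dx_i ∧ dx_j = sum_{i<j, k} (∂g_{ij}/∂x_k) dx_k ∧ dx_i ∧ dx_j.
Expand each term, using dx_k ∧ dx_i ∧ dx_j = sgn(permutation) dx_{(a)} ∧ dx_{(b)} ∧ dx_{(c)} with (a < b < c) sorted:
  d(x*(-2*y - z)) includes (∂/∂z)(x*(-2*y - z)) dz = (-x) dz, which multiplied by dx ∧ dy gives (-x) dx ∧ dy ∧ dz
Collecting like 3-forms: d(omega) = (-x) dx ∧ dy ∧ dz.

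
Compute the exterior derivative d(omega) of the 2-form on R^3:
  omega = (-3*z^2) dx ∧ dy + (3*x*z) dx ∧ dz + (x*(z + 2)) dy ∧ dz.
d(omega) = (2 - 5*z) dx ∧ dy ∧ dz

For a 2-form omega = sum_{i<j} g_{ij} dx_i ∧ dx_j, the exterior derivative is
  d(omega) = sum_{i<j} d(g_{ij}) ∧ dx_i ∧ dx_j = sum_{i<j, k} (∂g_{ij}/∂x_k) dx_k ∧ dx_i ∧ dx_j.
Expand each term, using dx_k ∧ dx_i ∧ dx_j = sgn(permutation) dx_{(a)} ∧ dx_{(b)} ∧ dx_{(c)} with (a < b < c) sorted:
  d(-3*z^2) includes (∂/∂z)(-3*z^2) dz = (-6*z) dz, which multiplied by dx ∧ dy gives (-6*z) dx ∧ dy ∧ dz
  d(x*(z + 2)) includes (∂/∂x)(x*(z + 2)) dx = (z + 2) dx, which multiplied by dy ∧ dz gives (z + 2) dx ∧ dy ∧ dz
Collecting like 3-forms: d(omega) = (2 - 5*z) dx ∧ dy ∧ dz.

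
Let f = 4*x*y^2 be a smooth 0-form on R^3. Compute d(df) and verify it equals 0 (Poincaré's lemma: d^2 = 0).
d(df) = 0

Step 1: df = sum_i (∂f/∂x_i) dx_i = (4*y^2) dx + (8*x*y) dy + (0) dz.
Step 2: Apply d again. Using the 1-form formula, the coefficient of dx ∧ dy in d(df) is ∂^2 f/∂x ∂y - ∂^2 f/∂y ∂x = (8*y) - (8*y) = 0 (equality of mixed partials for smooth f).
Similarly for dx ∧ dz and dy ∧ dz — all coefficients vanish. So d(df) = 0.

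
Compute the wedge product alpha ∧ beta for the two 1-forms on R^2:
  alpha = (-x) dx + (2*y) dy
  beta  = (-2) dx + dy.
alpha ∧ beta = (-x + 4*y) dx ∧ dy

Distribute the wedge, using dx_i ∧ dx_j = -dx_j ∧ dx_i and dx_i ∧ dx_i = 0. For each pair (i, j) with i < j, the coefficient of dx_i ∧ dx_j in alpha ∧ beta is (alpha_i * beta_j - alpha_j * beta_i). Collecting: alpha ∧ beta = (-x + 4*y) dx ∧ dy.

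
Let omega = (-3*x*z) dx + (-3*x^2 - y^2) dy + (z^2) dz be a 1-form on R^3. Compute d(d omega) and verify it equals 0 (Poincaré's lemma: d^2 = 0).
d(d omega) = 0

Step 1: d omega = sum_{i<j} (∂f_j/∂x_i - ∂f_i/∂x_j) dx_i ∧ dx_j:
  coeff of dx ∧ dy: -6*x
  coeff of dx ∧ dz: 3*x
  coeff of dy ∧ dz: 0
Step 2: Apply d again to each 2-form coefficient. The only possible 3-form in R^3 is dx ∧ dy ∧ dz, with coefficient
  ∂(coeff of dy∧dz)/∂x - ∂(coeff of dx∧dz)/∂y + ∂(coeff of dx∧dy)/∂z
  = ∂/∂x (0) - ∂/∂y (3*x) + ∂/∂z (-6*x).
Each of these terms simplifies to sums of mixed partials that cancel in pairs. The result is 0 (by equality of mixed partials for smooth functions — Schwarz / Clairaut).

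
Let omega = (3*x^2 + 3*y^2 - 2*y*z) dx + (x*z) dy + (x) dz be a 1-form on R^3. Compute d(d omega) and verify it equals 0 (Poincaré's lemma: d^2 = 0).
d(d omega) = 0

Step 1: d omega = sum_{i<j} (∂f_j/∂x_i - ∂f_i/∂x_j) dx_i ∧ dx_j:
  coeff of dx ∧ dy: -6*y + 3*z
  coeff of dx ∧ dz: 2*y + 1
  coeff of dy ∧ dz: -x
Step 2: Apply d again to each 2-form coefficient. The only possible 3-form in R^3 is dx ∧ dy ∧ dz, with coefficient
  ∂(coeff of dy∧dz)/∂x - ∂(coeff of dx∧dz)/∂y + ∂(coeff of dx∧dy)/∂z
  = ∂/∂x (-x) - ∂/∂y (2*y + 1) + ∂/∂z (-6*y + 3*z).
Each of these terms simplifies to sums of mixed partials that cancel in pairs. The result is 0 (by equality of mixed partials for smooth functions — Schwarz / Clairaut).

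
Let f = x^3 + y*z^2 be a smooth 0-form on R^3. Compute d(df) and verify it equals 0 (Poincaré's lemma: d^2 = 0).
d(df) = 0

Step 1: df = sum_i (∂f/∂x_i) dx_i = (3*x^2) dx + (z^2) dy + (2*y*z) dz.
Step 2: Apply d again. Using the 1-form formula, the coefficient of dx ∧ dy in d(df) is ∂^2 f/∂x ∂y - ∂^2 f/∂y ∂x = (0) - (0) = 0 (equality of mixed partials for smooth f).
Similarly for dx ∧ dz and dy ∧ dz — all coefficients vanish. So d(df) = 0.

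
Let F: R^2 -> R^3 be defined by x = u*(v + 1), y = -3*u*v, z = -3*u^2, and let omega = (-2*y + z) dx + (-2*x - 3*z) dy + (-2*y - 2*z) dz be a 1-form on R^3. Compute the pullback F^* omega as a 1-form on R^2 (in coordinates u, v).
F^* omega = (3*u*(-12*u^2 - 22*u*v - u + 4*v^2 + 4*v)) du + (u^2*(-30*u + 12*v + 6)) dv

Using F^*(f dg) = (f ∘ F) d(g ∘ F), substitute each coordinate x_i by F_i(u, v) in f_i, and replace dx_i by d F_i = (∂F_i/∂u) du + (∂F_i/∂v) dv.
  For the x component: f_1(F) = 3*u*(-u + 2*v); d F_1 = (v + 1) du + (u) dv
  For the y component: f_2(F) = u*(9*u - 2*v - 2); d F_2 = (-3*v) du + (-3*u) dv
  For the z component: f_3(F) = 6*u*(u + v); d F_3 = (-6*u) du + (0) dv
Combining and collecting du, dv coefficients:
  coeff of du: 3*u*(-12*u^2 - 22*u*v - u + 4*v^2 + 4*v)
  coeff of dv: u^2*(-30*u + 12*v + 6)
F^* omega = (3*u*(-12*u^2 - 22*u*v - u + 4*v^2 + 4*v)) du + (u^2*(-30*u + 12*v + 6)) dv.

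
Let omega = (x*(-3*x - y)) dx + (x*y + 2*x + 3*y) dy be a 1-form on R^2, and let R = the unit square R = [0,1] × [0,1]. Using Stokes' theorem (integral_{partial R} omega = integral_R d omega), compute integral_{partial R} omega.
integral_(partial R) omega = 3

Stokes: integral_partial_R omega = integral_R d omega with d omega = (∂Q/∂x - ∂P/∂y) dx ∧ dy.
  ∂Q/∂x = y + 2
  ∂P/∂y = -x
  integrand = ∂Q/∂x - ∂P/∂y = x + y + 2.
Integrating over R: integral_0^1 integral_0^1 (x + y + 2) dx dy = 3.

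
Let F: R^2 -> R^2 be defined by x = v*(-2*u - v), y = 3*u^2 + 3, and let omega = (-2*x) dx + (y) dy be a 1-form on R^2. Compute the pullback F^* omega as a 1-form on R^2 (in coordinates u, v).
F^* omega = (18*u^3 - 8*u*v^2 + 18*u - 4*v^3) du + (4*v*(-2*u^2 - 3*u*v - v^2)) dv

Using F^*(f dg) = (f ∘ F) d(g ∘ F), substitute each coordinate x_i by F_i(u, v) in f_i, and replace dx_i by d F_i = (∂F_i/∂u) du + (∂F_i/∂v) dv.
  For the x component: f_1(F) = 2*v*(2*u + v); d F_1 = (-2*v) du + (-2*u - 2*v) dv
  For the y component: f_2(F) = 3*u^2 + 3; d F_2 = (6*u) du + (0) dv
Combining and collecting du, dv coefficients:
  coeff of du: 18*u^3 - 8*u*v^2 + 18*u - 4*v^3
  coeff of dv: 4*v*(-2*u^2 - 3*u*v - v^2)
F^* omega = (18*u^3 - 8*u*v^2 + 18*u - 4*v^3) du + (4*v*(-2*u^2 - 3*u*v - v^2)) dv.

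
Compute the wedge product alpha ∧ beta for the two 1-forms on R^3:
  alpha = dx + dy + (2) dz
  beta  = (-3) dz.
alpha ∧ beta = (-3) dx ∧ dz + (-3) dy ∧ dz

Distribute the wedge, using dx_i ∧ dx_j = -dx_j ∧ dx_i and dx_i ∧ dx_i = 0. For each pair (i, j) with i < j, the coefficient of dx_i ∧ dx_j in alpha ∧ beta is (alpha_i * beta_j - alpha_j * beta_i). Collecting: alpha ∧ beta = (-3) dx ∧ dz + (-3) dy ∧ dz.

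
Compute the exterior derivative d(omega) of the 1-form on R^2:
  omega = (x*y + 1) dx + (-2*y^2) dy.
d(omega) = (-x) dx ∧ dy

For a 1-form omega = sum_i f_i dx_i, the exterior derivative is
  d(omega) = sum_{i < j} (∂f_j/∂x_i - ∂f_i/∂x_j) dx_i ∧ dx_j.
  coefficient of dx ∧ dy: ∂f_2/∂x - ∂f_1/∂y = ∂(-2*y^2)/∂x - ∂(x*y + 1)/∂y = -x
Assembling: d(omega) = (-x) dx ∧ dy.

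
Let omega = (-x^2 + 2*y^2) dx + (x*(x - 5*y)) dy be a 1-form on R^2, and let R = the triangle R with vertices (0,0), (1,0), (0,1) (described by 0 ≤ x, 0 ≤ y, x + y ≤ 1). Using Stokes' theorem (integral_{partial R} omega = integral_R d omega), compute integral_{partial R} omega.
integral_(partial R) omega = -7/6

Stokes: integral_partial_R omega = integral_R d omega with d omega = (∂Q/∂x - ∂P/∂y) dx ∧ dy.
  ∂Q/∂x = 2*x - 5*y
  ∂P/∂y = 4*y
  integrand = ∂Q/∂x - ∂P/∂y = 2*x - 9*y.
Integrating over R: integral_0^1 integral_0^{1-x} (2*x - 9*y) dy dx = -7/6.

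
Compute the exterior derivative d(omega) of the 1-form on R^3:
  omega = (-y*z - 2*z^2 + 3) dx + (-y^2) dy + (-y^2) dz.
d(omega) = (z) dx ∧ dy + (y + 4*z) dx ∧ dz + (-2*y) dy ∧ dz

For a 1-form omega = sum_i f_i dx_i, the exterior derivative is
  d(omega) = sum_{i < j} (∂f_j/∂x_i - ∂f_i/∂x_j) dx_i ∧ dx_j.
  coefficient of dx ∧ dy: ∂f_2/∂x - ∂f_1/∂y = ∂(-y^2)/∂x - ∂(-y*z - 2*z^2 + 3)/∂y = z
  coefficient of dx ∧ dz: ∂f_3/∂x - ∂f_1/∂z = ∂(-y^2)/∂x - ∂(-y*z - 2*z^2 + 3)/∂z = y + 4*z
  coefficient of dy ∧ dz: ∂f_3/∂y - ∂f_2/∂z = ∂(-y^2)/∂y - ∂(-y^2)/∂z = -2*y
Assembling: d(omega) = (z) dx ∧ dy + (y + 4*z) dx ∧ dz + (-2*y) dy ∧ dz.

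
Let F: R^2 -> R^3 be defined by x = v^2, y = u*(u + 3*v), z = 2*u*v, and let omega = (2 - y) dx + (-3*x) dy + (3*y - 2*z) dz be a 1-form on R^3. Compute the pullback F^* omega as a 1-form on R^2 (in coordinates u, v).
F^* omega = (v*(6*u^2 + 4*u*v - 9*v^2)) du + (6*u^3 + 8*u^2*v - 15*u*v^2 + 4*v) dv

Using F^*(f dg) = (f ∘ F) d(g ∘ F), substitute each coordinate x_i by F_i(u, v) in f_i, and replace dx_i by d F_i = (∂F_i/∂u) du + (∂F_i/∂v) dv.
  For the x component: f_1(F) = -u^2 - 3*u*v + 2; d F_1 = (0) du + (2*v) dv
  For the y component: f_2(F) = -3*v^2; d F_2 = (2*u + 3*v) du + (3*u) dv
  For the z component: f_3(F) = u*(3*u + 5*v); d F_3 = (2*v) du + (2*u) dv
Combining and collecting du, dv coefficients:
  coeff of du: v*(6*u^2 + 4*u*v - 9*v^2)
  coeff of dv: 6*u^3 + 8*u^2*v - 15*u*v^2 + 4*v
F^* omega = (v*(6*u^2 + 4*u*v - 9*v^2)) du + (6*u^3 + 8*u^2*v - 15*u*v^2 + 4*v) dv.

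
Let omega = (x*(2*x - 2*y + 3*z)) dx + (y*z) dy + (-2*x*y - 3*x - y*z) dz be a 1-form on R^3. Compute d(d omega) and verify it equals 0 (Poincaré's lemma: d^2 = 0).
d(d omega) = 0

Step 1: d omega = sum_{i<j} (∂f_j/∂x_i - ∂f_i/∂x_j) dx_i ∧ dx_j:
  coeff of dx ∧ dy: 2*x
  coeff of dx ∧ dz: -3*x - 2*y - 3
  coeff of dy ∧ dz: -2*x - y - z
Step 2: Apply d again to each 2-form coefficient. The only possible 3-form in R^3 is dx ∧ dy ∧ dz, with coefficient
  ∂(coeff of dy∧dz)/∂x - ∂(coeff of dx∧dz)/∂y + ∂(coeff of dx∧dy)/∂z
  = ∂/∂x (-2*x - y - z) - ∂/∂y (-3*x - 2*y - 3) + ∂/∂z (2*x).
Each of these terms simplifies to sums of mixed partials that cancel in pairs. The result is 0 (by equality of mixed partials for smooth functions — Schwarz / Clairaut).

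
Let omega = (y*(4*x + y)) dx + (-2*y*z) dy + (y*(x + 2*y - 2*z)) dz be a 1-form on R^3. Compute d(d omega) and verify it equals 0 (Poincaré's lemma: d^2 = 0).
d(d omega) = 0

Step 1: d omega = sum_{i<j} (∂f_j/∂x_i - ∂f_i/∂x_j) dx_i ∧ dx_j:
  coeff of dx ∧ dy: -4*x - 2*y
  coeff of dx ∧ dz: y
  coeff of dy ∧ dz: x + 6*y - 2*z
Step 2: Apply d again to each 2-form coefficient. The only possible 3-form in R^3 is dx ∧ dy ∧ dz, with coefficient
  ∂(coeff of dy∧dz)/∂x - ∂(coeff of dx∧dz)/∂y + ∂(coeff of dx∧dy)/∂z
  = ∂/∂x (x + 6*y - 2*z) - ∂/∂y (y) + ∂/∂z (-4*x - 2*y).
Each of these terms simplifies to sums of mixed partials that cancel in pairs. The result is 0 (by equality of mixed partials for smooth functions — Schwarz / Clairaut).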